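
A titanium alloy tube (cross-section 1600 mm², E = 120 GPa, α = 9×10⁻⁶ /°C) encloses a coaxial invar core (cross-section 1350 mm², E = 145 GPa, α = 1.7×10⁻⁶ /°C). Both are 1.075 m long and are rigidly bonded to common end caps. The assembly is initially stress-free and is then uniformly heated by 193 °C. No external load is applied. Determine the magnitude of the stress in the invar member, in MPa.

Equilibrium of a rigid end plate with no external load gives equal and opposite internal forces ±P in the two members. Since α_{titanium alloy} > α_{invar}, heating drives the titanium alloy into compression and the invar into tension.
Equating the net (thermal + elastic) strains gives |α₁ − α₂|·ΔT = P·[1/(A₁E₁) + 1/(A₂E₂)].
|α₁ − α₂|·ΔT = 7.3×10⁻⁶ × 193 = 0.001409.
1/(A₁E₁) + 1/(A₂E₂) = 1/(1600×120×10³) + 1/(1350×145×10³) = 1.032×10⁻⁸ N⁻¹.
So P = 0.001409 / 1.032×10⁻⁸ = 136.6 kN.
σ_{invar} = P/A₂ = 136600/1350 = 101.2 MPa, tensile.

σ ≈ 101 MPa (tensile)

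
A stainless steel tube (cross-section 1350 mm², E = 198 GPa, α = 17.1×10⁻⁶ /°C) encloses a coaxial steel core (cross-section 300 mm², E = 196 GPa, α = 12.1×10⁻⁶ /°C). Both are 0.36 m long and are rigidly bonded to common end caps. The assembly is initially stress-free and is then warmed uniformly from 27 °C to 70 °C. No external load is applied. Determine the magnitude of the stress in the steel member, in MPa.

Equilibrium of a rigid end plate with no external load gives equal and opposite internal forces ±P in the two members. Since α_{stainless steel} > α_{steel}, heating drives the stainless steel into compression and the steel into tension.
Setting the final lengths equal and cancelling L: (α₁ − α₂)ΔT = P/(A₁E₁) + P/(A₂E₂).
|α₁ − α₂|·ΔT = 5×10⁻⁶ × 43 = 0.000215.
1/(A₁E₁) + 1/(A₂E₂) = 1/(1350×198×10³) + 1/(300×196×10³) = 2.075×10⁻⁸ N⁻¹.
So P = 0.000215 / 2.075×10⁻⁸ = 10.36 kN.
σ_{steel} = P/A₂ = 10360/300 = 34.54 MPa, tensile.

σ ≈ 34.5 MPa (tensile)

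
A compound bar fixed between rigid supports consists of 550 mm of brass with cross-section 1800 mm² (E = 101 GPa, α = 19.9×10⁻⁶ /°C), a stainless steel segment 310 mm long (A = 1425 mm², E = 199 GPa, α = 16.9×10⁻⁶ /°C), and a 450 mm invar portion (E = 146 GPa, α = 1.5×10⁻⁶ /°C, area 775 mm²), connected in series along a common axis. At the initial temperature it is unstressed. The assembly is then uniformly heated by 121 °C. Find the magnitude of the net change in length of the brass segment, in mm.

Free thermal expansion of the whole bar: Σ αᵢΔT Lᵢ = 19.9×10⁻⁶×121×550 + 16.9×10⁻⁶×121×310 + 1.5×10⁻⁶×121×450 = 2.04 mm.
The rigid supports impose zero overall length change; the single axial force P common to all segments must satisfy P Σ Lᵢ/(AᵢEᵢ) = δ_free.
The series flexibility is Σ Lᵢ/(AᵢEᵢ) = 550/(1800×101×10³) + 310/(1425×199×10³) + 450/(775×146×10³) = 8.096×10⁻⁶ mm/N.
P = 2.04 / 8.096×10⁻⁶ = 252000 N = 252 kN, compressive.
For the brass segment, free thermal change = 19.9×10⁻⁶×121×550 = 1.324 mm and elastic change from P = 252000×550/(1800×101×10³) = 0.7623 mm; these oppose, so the net change is 0.562 mm (segment lengthens).

|ΔL| ≈ 0.562 mm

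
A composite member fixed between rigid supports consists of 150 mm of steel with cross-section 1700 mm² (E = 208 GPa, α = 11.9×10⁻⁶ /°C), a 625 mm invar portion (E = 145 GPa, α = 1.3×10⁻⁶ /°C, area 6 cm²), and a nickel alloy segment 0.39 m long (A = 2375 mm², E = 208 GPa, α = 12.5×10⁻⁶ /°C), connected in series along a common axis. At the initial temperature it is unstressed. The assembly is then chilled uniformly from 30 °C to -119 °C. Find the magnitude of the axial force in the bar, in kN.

With the walls removed the bar would change length by δ_free = Σ αᵢΔT Lᵢ = 11.9×10⁻⁶×149×150 + 1.3×10⁻⁶×149×625 + 12.5×10⁻⁶×149×390 = 1.113 mm.
The walls prevent any net length change, so an axial force P (same in every segment) develops. Compatibility: P · Σ Lᵢ/(AᵢEᵢ) = δ_free.
Σ Lᵢ/(AᵢEᵢ) = 150/(1700×208×10³) + 625/(600×145×10³) + 390/(2375×208×10³) = 8.398×10⁻⁶ mm/N.
Hence P = δ_free / Σ(L/AE) = 1.113/8.398×10⁻⁶ = 132.6 kN (tensile).

P ≈ 133 kN (tensile)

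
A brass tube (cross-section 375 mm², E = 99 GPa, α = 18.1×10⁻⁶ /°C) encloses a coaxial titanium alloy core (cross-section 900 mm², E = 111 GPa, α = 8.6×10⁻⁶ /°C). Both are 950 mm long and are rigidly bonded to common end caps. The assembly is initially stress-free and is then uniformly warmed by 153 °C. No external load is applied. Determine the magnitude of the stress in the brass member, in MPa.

σ ≈ 105 MPa (compressive)

The brass has the larger α, so on heating it would change length more than the titanium alloy if both were free. The rigid plates force a common final length, so the brass is put into compression and the titanium alloy into tension, with equal and opposite forces P (no external load).
Setting the final lengths equal and cancelling L: (α₁ − α₂)ΔT = P/(A₁E₁) + P/(A₂E₂).
|α₁ − α₂|·ΔT = 9.5×10⁻⁶ × 153 = 0.001454.
1/(A₁E₁) + 1/(A₂E₂) = 1/(375×99×10³) + 1/(900×111×10³) = 3.695×10⁻⁸ N⁻¹.
So P = 0.001454 / 3.695×10⁻⁸ = 39.34 kN.
σ_{brass} = P/A₁ = 39340/375 = 104.9 MPa, compressive.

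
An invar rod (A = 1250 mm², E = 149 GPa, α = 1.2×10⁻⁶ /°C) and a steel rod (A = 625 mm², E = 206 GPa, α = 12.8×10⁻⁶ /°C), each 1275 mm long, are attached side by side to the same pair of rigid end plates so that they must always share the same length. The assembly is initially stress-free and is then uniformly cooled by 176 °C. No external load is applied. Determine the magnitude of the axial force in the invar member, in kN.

P ≈ 155 kN (compressive in the invar)

The steel has the larger α, so on cooling it would change length more than the invar if both were free. The rigid plates force a common final length, so the steel is put into tension and the invar into compression, with equal and opposite forces P (no external load).
Setting the final lengths equal and cancelling L: (α₁ − α₂)ΔT = P/(A₁E₁) + P/(A₂E₂).
|α₁ − α₂|·ΔT = 11.6×10⁻⁶ × 176 = 0.002042.
1/(A₁E₁) + 1/(A₂E₂) = 1/(1250×149×10³) + 1/(625×206×10³) = 1.314×10⁻⁸ N⁻¹.
So P = 0.002042 / 1.314×10⁻⁸ = 155.4 kN.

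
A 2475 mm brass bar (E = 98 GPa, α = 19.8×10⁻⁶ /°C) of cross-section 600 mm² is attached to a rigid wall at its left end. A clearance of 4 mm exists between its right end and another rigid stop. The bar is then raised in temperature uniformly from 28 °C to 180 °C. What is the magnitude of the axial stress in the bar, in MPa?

σ ≈ 137 MPa (compressive)

Unrestrained expansion: δ_free = αΔT L = 19.8×10⁻⁶ × 152 × 2475 = 7.449 mm.
This exceeds the 4 mm gap, so the wall pushes back. The portion of expansion that must be recovered elastically is δ_free − gap = 7.449 − 4 = 3.449 mm.
Compatibility: PL/(AE) = 3.449 mm, so σ = P/A = E × (3.449/2475) = 136.6 MPa.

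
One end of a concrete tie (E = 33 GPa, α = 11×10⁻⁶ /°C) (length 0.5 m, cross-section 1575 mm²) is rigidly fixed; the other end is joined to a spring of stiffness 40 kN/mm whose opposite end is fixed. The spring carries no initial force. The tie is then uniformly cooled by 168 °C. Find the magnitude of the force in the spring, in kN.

P ≈ 26.7 kN

The unrestrained thermal change is αΔT L = 11×10⁻⁶ × 168 × 500 = 0.924 mm.
With a force P in the spring, the elastic change of the tie is PL/(AE) and that of the spring is P/k; compatibility requires their sum to equal δ_free.
So P = δ_free / [L/(AE) + 1/k] = 0.924 / [ 500/(1575×33×10³) + 1/(40×10³) ].
P = 0.924 / 3.462×10⁻⁵ = 26690 N.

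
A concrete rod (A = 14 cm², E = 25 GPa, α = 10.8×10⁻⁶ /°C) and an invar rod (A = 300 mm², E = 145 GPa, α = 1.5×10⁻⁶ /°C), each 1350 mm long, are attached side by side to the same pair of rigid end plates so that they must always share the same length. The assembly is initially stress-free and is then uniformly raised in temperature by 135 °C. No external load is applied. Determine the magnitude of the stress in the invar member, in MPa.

Equilibrium of a rigid end plate with no external load gives equal and opposite internal forces ±P in the two members. Since α_{concrete} > α_{invar}, heating drives the concrete into compression and the invar into tension.
Setting the final lengths equal and cancelling L: (α₁ − α₂)ΔT = P/(A₁E₁) + P/(A₂E₂).
|α₁ − α₂|·ΔT = 9.3×10⁻⁶ × 135 = 0.001256.
1/(A₁E₁) + 1/(A₂E₂) = 1/(1400×25×10³) + 1/(300×145×10³) = 5.156×10⁻⁸ N⁻¹.
So P = 0.001256 / 5.156×10⁻⁸ = 24.35 kN.
σ_{invar} = P/A₂ = 24350/300 = 81.17 MPa, tensile.

σ ≈ 81.2 MPa (tensile)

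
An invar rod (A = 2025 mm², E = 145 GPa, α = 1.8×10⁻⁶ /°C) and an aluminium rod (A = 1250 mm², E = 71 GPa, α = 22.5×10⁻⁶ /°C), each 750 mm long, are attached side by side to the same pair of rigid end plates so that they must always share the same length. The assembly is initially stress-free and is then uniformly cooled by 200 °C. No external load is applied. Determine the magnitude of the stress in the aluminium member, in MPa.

Both members must finish at the same length. With the larger α, the aluminium tends to over-contract; the plates restrain it, putting the aluminium in tension and the invar in compression. With no external load the two internal forces are equal and opposite, magnitude P.
Compatibility of the two members (thermal + elastic change equal): (α₁ − α₂)ΔT = P·[1/(A₁E₁) + 1/(A₂E₂)].
|α₁ − α₂|·ΔT = 20.7×10⁻⁶ × 200 = 0.00414.
1/(A₁E₁) + 1/(A₂E₂) = 1/(2025×145×10³) + 1/(1250×71×10³) = 1.467×10⁻⁸ N⁻¹.
P = 0.00414 / 1.467×10⁻⁸ = 282100 N = 282.1 kN.
σ_{aluminium} = P/A₂ = 282100/1250 = 225.7 MPa, tensile.

σ ≈ 226 MPa (tensile)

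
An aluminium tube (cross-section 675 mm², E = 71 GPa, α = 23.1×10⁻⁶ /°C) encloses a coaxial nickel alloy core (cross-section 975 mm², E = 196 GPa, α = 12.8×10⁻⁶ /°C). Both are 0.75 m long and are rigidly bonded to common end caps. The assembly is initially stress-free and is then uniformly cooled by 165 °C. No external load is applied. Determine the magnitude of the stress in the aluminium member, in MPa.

Equilibrium of a rigid end plate with no external load gives equal and opposite internal forces ±P in the two members. Since α_{aluminium} > α_{nickel alloy}, cooling drives the aluminium into tension and the nickel alloy into compression.
Equating the net (thermal + elastic) strains gives |α₁ − α₂|·ΔT = P·[1/(A₁E₁) + 1/(A₂E₂)].
|α₁ − α₂|·ΔT = 10.3×10⁻⁶ × 165 = 0.001699.
1/(A₁E₁) + 1/(A₂E₂) = 1/(675×71×10³) + 1/(975×196×10³) = 2.61×10⁻⁸ N⁻¹.
P = 0.001699 / 2.61×10⁻⁸ = 65120 N = 65.12 kN.
σ_{aluminium} = P/A₁ = 65120/675 = 96.47 MPa, tensile.

σ ≈ 96.5 MPa (tensile)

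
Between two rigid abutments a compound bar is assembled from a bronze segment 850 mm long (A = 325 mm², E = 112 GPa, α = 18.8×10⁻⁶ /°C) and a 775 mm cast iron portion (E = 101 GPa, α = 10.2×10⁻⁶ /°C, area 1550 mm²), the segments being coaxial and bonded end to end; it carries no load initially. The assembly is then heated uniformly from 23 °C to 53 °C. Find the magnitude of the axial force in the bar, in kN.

P ≈ 25.3 kN (compressive)

If the supports were absent, the total length change would be Σ αᵢΔT Lᵢ = 18.8×10⁻⁶×30×850 + 10.2×10⁻⁶×30×775 = 0.7165 mm.
Since the ends are fixed, an axial force P builds up, equal in every segment, with P · Σ Lᵢ/(AᵢEᵢ) = δ_free.
Σ Lᵢ/(AᵢEᵢ) = 850/(325×112×10³) + 775/(1550×101×10³) = 2.83×10⁻⁵ mm/N.
P = 0.7165 / 2.83×10⁻⁵ = 25320 N = 25.32 kN, compressive.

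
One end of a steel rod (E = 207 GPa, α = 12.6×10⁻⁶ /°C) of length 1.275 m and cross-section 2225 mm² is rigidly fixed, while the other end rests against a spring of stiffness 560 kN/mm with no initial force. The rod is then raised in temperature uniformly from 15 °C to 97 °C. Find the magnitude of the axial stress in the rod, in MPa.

σ ≈ 130 MPa (compressive)

Free thermal expansion: δ_free = αΔT L = 12.6×10⁻⁶ × 82 × 1275 = 1.317 mm.
With a force P in the spring, the elastic change of the rod is PL/(AE) and that of the spring is P/k; compatibility requires their sum to equal δ_free.
P [ L/(AE) + 1/k ] = δ_free → P [ 1275/(2225×207×10³) + 1/(560×10³) ] = 1.317.
P = 1.317 / 4.554×10⁻⁶ = 289300 N.
σ = P/A = 289300/2225 = 130 MPa.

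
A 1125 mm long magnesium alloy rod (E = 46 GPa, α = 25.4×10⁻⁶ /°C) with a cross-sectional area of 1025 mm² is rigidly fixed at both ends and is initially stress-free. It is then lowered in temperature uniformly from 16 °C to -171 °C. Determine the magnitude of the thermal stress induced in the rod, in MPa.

With length fixed, the mechanical strain must cancel the thermal strain αΔT = 25.4×10⁻⁶ × 187 = 4749.8×10⁻⁶.
The stress required to suppress this strain is σ = Eε = 46×10³ × 4749.8×10⁻⁶ = 218.5 MPa, tensile since the rod is trying to contract.

σ ≈ 218 MPa (tensile)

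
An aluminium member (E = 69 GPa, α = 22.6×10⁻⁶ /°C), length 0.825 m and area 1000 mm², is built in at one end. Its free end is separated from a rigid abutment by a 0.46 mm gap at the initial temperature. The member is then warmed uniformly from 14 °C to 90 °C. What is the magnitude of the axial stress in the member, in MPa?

Unrestrained expansion: δ_free = αΔT L = 22.6×10⁻⁶ × 76 × 825 = 1.417 mm.
The gap closes (δ_free > 0.46 mm) and the wall then resists a further 1.417 − 0.46 = 0.957 mm of expansion.
So σ = E(δ_free − g)/L = 69×10³ × 0.957/825 = 80.04 MPa.

σ ≈ 80 MPa (compressive)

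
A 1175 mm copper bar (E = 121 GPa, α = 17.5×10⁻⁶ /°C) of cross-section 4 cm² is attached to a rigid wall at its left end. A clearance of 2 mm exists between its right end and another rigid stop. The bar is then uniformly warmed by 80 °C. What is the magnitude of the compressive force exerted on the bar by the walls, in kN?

If the wall were absent the bar would grow by αΔT L = 17.5×10⁻⁶ × 80 × 1175 = 1.645 mm.
This is smaller than the 2 mm clearance, so the bar expands freely without reaching the stop — the stress is zero.

P ≈ 0 kN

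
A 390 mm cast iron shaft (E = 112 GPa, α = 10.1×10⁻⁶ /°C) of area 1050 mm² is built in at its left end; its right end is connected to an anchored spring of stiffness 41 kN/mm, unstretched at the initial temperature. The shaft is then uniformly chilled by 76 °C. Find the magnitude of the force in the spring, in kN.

P ≈ 10.8 kN

Free thermal contraction: δ_free = αΔT L = 10.1×10⁻⁶ × 76 × 390 = 0.2994 mm.
With a force P in the spring, the elastic change of the shaft is PL/(AE) and that of the spring is P/k; compatibility requires their sum to equal δ_free.
P [ L/(AE) + 1/k ] = δ_free → P [ 390/(1050×112×10³) + 1/(41×10³) ] = 0.2994.
P = 0.2994 / 2.771×10⁻⁵ = 10800 N.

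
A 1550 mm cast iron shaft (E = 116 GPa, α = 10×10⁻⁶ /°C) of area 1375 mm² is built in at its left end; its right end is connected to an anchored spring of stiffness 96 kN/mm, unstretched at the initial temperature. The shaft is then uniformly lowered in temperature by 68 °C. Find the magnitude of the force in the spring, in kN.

Free thermal contraction: δ_free = αΔT L = 10×10⁻⁶ × 68 × 1550 = 1.054 mm.
With a force P in the spring, the elastic change of the shaft is PL/(AE) and that of the spring is P/k; compatibility requires their sum to equal δ_free.
So P = δ_free / [L/(AE) + 1/k] = 1.054 / [ 1550/(1375×116×10³) + 1/(96×10³) ].
P = 1.054 / 2.013×10⁻⁵ = 52350 N.

P ≈ 52.3 kN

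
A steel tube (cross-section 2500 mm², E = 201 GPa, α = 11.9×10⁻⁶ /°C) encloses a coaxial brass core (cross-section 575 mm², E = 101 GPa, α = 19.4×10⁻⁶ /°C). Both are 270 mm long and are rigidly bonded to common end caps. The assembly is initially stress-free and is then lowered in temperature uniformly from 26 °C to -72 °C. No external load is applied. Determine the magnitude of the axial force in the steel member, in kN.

P ≈ 38.3 kN (compressive in the steel)

The brass has the larger α, so on cooling it would change length more than the steel if both were free. The rigid plates force a common final length, so the brass is put into tension and the steel into compression, with equal and opposite forces P (no external load).
Setting the final lengths equal and cancelling L: (α₁ − α₂)ΔT = P/(A₁E₁) + P/(A₂E₂).
|α₁ − α₂|·ΔT = 7.5×10⁻⁶ × 98 = 0.000735.
1/(A₁E₁) + 1/(A₂E₂) = 1/(2500×201×10³) + 1/(575×101×10³) = 1.921×10⁻⁸ N⁻¹.
So P = 0.000735 / 1.921×10⁻⁸ = 38.26 kN.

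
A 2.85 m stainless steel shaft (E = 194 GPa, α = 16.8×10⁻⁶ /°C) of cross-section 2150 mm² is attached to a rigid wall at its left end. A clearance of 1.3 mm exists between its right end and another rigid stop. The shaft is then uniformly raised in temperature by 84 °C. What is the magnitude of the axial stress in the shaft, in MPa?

Unrestrained expansion: δ_free = αΔT L = 16.8×10⁻⁶ × 84 × 2850 = 4.022 mm.
The gap closes (δ_free > 1.3 mm) and the wall then resists a further 4.022 − 1.3 = 2.722 mm of expansion.
So σ = E(δ_free − g)/L = 194×10³ × 2.722/2850 = 185.3 MPa.

σ ≈ 185 MPa (compressive)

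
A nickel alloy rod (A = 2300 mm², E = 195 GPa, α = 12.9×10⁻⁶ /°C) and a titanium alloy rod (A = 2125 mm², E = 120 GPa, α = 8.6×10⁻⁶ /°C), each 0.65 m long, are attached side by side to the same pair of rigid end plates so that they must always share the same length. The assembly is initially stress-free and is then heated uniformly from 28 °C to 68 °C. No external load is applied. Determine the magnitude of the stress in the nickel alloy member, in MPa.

σ ≈ 12.2 MPa (compressive)

Equilibrium of a rigid end plate with no external load gives equal and opposite internal forces ±P in the two members. Since α_{nickel alloy} > α_{titanium alloy}, heating drives the nickel alloy into compression and the titanium alloy into tension.
Equating the net (thermal + elastic) strains gives |α₁ − α₂|·ΔT = P·[1/(A₁E₁) + 1/(A₂E₂)].
|α₁ − α₂|·ΔT = 4.3×10⁻⁶ × 40 = 0.000172.
1/(A₁E₁) + 1/(A₂E₂) = 1/(2300×195×10³) + 1/(2125×120×10³) = 6.151×10⁻⁹ N⁻¹.
So P = 0.000172 / 6.151×10⁻⁹ = 27.96 kN.
σ_{nickel alloy} = P/A₁ = 27960/2300 = 12.16 MPa, compressive.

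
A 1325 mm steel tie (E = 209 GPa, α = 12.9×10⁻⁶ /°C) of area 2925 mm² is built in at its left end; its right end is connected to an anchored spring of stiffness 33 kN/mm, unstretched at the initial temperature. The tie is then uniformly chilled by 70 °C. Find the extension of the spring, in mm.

If the spring were absent the tie would shorten by αΔT L = 12.9×10⁻⁶ × 70 × 1325 = 1.196 mm.
With a force P in the spring, the elastic change of the tie is PL/(AE) and that of the spring is P/k; compatibility requires their sum to equal δ_free.
P [ L/(AE) + 1/k ] = δ_free → P [ 1325/(2925×209×10³) + 1/(33×10³) ] = 1.196.
P = 1.196 / 3.247×10⁻⁵ = 36850 N.
Spring extension = P/k = 36850/(33×10³) = 1.117 mm.

δ ≈ 1.12 mm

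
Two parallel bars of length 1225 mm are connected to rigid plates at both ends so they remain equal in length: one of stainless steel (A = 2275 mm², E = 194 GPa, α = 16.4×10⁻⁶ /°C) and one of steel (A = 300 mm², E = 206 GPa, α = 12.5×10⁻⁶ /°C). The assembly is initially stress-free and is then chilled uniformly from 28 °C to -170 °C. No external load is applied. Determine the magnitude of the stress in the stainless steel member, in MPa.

Both members must finish at the same length. With the larger α, the stainless steel tends to over-contract; the plates restrain it, putting the stainless steel in tension and the steel in compression. With no external load the two internal forces are equal and opposite, magnitude P.
Setting the final lengths equal and cancelling L: (α₁ − α₂)ΔT = P/(A₁E₁) + P/(A₂E₂).
|α₁ − α₂|·ΔT = 3.9×10⁻⁶ × 198 = 0.0007722.
1/(A₁E₁) + 1/(A₂E₂) = 1/(2275×194×10³) + 1/(300×206×10³) = 1.845×10⁻⁸ N⁻¹.
So P = 0.0007722 / 1.845×10⁻⁸ = 41.86 kN.
σ_{stainless steel} = P/A₁ = 41860/2275 = 18.4 MPa, tensile.

σ ≈ 18.4 MPa (tensile)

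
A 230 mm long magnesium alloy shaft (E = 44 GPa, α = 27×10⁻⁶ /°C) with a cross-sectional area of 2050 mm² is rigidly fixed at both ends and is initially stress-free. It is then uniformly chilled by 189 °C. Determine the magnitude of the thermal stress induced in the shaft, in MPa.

σ ≈ 225 MPa (tensile)

With length fixed, the mechanical strain must cancel the thermal strain αΔT = 27×10⁻⁶ × 189 = 5103×10⁻⁶.
σ = EαΔT = 44×10³ × 27×10⁻⁶ × 189 = 224.5 MPa (tensile; the shaft is trying to contract).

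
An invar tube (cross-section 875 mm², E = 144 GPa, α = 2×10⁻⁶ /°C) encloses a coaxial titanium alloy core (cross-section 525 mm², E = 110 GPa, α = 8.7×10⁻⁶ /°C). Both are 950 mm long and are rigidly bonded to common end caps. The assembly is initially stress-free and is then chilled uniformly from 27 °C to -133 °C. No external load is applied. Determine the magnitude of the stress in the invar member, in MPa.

σ ≈ 48.5 MPa (compressive)

Equilibrium of a rigid end plate with no external load gives equal and opposite internal forces ±P in the two members. Since α_{titanium alloy} > α_{invar}, cooling drives the titanium alloy into tension and the invar into compression.
Compatibility of the two members (thermal + elastic change equal): (α₁ − α₂)ΔT = P·[1/(A₁E₁) + 1/(A₂E₂)].
|α₁ − α₂|·ΔT = 6.7×10⁻⁶ × 160 = 0.001072.
1/(A₁E₁) + 1/(A₂E₂) = 1/(875×144×10³) + 1/(525×110×10³) = 2.525×10⁻⁸ N⁻¹.
P = 0.001072 / 2.525×10⁻⁸ = 42450 N = 42.45 kN.
σ_{invar} = P/A₁ = 42450/875 = 48.52 MPa, compressive.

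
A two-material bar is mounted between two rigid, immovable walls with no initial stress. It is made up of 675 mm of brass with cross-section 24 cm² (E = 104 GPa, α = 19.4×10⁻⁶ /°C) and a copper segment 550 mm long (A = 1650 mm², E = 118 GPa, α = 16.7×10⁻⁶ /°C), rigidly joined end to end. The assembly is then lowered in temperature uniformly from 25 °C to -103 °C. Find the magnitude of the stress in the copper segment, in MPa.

Free thermal contraction of the whole bar: Σ αᵢΔT Lᵢ = 19.4×10⁻⁶×128×675 + 16.7×10⁻⁶×128×550 = 2.852 mm.
Since the ends are fixed, an axial force P builds up, equal in every segment, with P · Σ Lᵢ/(AᵢEᵢ) = δ_free.
The series flexibility is Σ Lᵢ/(AᵢEᵢ) = 675/(2400×104×10³) + 550/(1650×118×10³) = 5.529×10⁻⁶ mm/N.
So P = 2.852 / 5.529×10⁻⁶ = 515.8 kN, tensile.
σ_{copper} = P / A = 515800 / 1650 = 312.6 MPa.

σ ≈ 313 MPa (tensile)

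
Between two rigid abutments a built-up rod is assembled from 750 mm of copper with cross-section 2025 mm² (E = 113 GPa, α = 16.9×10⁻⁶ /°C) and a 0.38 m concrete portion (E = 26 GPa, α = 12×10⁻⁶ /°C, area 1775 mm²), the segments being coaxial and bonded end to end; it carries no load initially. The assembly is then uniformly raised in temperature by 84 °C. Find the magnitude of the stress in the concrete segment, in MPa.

With the walls removed the bar would change length by δ_free = Σ αᵢΔT Lᵢ = 16.9×10⁻⁶×84×750 + 12×10⁻⁶×84×380 = 1.448 mm.
Since the ends are fixed, an axial force P builds up, equal in every segment, with P · Σ Lᵢ/(AᵢEᵢ) = δ_free.
Σ Lᵢ/(AᵢEᵢ) = 750/(2025×113×10³) + 380/(1775×26×10³) = 1.151×10⁻⁵ mm/N.
P = 1.448 / 1.151×10⁻⁵ = 125800 N = 125.8 kN, compressive.
σ_{concrete} = P / A = 125800 / 1775 = 70.85 MPa.

σ ≈ 70.9 MPa (compressive)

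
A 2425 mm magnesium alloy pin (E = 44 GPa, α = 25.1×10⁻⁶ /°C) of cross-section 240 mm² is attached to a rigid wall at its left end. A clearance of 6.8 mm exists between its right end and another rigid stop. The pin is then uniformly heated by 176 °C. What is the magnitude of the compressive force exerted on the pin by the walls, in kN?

Free thermal elongation = αΔT L = 25.1×10⁻⁶ × 176 × 2425 = 10.71 mm.
This exceeds the 6.8 mm gap, so the wall pushes back. The portion of expansion that must be recovered elastically is δ_free − gap = 10.71 − 6.8 = 3.913 mm.
That suppressed elongation corresponds to σ = E·Δ/L = 44×10³ × 3.913/2425 = 70.99 MPa.
Force on the wall = σA = 70.99 × 240 mm² = 17.04 kN.

P ≈ 17 kN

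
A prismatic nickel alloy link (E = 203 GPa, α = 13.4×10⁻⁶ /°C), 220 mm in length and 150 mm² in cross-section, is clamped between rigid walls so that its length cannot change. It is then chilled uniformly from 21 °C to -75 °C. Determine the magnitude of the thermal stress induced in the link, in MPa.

σ ≈ 261 MPa (tensile)

With length fixed, the mechanical strain must cancel the thermal strain αΔT = 13.4×10⁻⁶ × 96 = 1286.4×10⁻⁶.
Hence σ = E·αΔT = 203×10³ × 1286.4×10⁻⁶ = 261.1 MPa, tensile.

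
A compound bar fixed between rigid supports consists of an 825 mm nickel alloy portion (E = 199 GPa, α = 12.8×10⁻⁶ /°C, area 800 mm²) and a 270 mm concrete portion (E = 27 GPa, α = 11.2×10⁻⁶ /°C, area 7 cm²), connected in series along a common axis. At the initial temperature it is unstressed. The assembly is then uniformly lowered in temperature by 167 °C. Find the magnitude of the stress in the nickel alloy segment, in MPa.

If the supports were absent, the total length change would be Σ αᵢΔT Lᵢ = 12.8×10⁻⁶×167×825 + 11.2×10⁻⁶×167×270 = 2.269 mm.
The rigid supports impose zero overall length change; the single axial force P common to all segments must satisfy P Σ Lᵢ/(AᵢEᵢ) = δ_free.
The series flexibility is Σ Lᵢ/(AᵢEᵢ) = 825/(800×199×10³) + 270/(700×27×10³) = 1.947×10⁻⁵ mm/N.
Hence P = δ_free / Σ(L/AE) = 2.269/1.947×10⁻⁵ = 116.5 kN (tensile).
σ_{nickel alloy} = P / A = 116500 / 800 = 145.7 MPa.

σ ≈ 146 MPa (tensile)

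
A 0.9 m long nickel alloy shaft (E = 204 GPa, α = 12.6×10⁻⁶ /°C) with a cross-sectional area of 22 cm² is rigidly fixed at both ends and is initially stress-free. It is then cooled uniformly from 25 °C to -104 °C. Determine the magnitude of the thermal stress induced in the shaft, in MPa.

σ ≈ 332 MPa (tensile)

With length fixed, the mechanical strain must cancel the thermal strain αΔT = 12.6×10⁻⁶ × 129 = 1625.4×10⁻⁶.
The stress required to suppress this strain is σ = Eε = 204×10³ × 1625.4×10⁻⁶ = 331.6 MPa, tensile since the shaft is trying to contract.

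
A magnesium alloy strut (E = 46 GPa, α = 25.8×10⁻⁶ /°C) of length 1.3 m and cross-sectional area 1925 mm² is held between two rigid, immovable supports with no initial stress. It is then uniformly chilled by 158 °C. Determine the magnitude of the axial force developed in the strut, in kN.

Full restraint means ε = 0, so the stress is σ = EαΔT = 46×10³ × 25.8×10⁻⁶ × 158 = 187.5 MPa.
Axial force P = σA = 187.5 × 1925 = 361000 N = 361 kN, tensile.

P ≈ 361 kN (tensile)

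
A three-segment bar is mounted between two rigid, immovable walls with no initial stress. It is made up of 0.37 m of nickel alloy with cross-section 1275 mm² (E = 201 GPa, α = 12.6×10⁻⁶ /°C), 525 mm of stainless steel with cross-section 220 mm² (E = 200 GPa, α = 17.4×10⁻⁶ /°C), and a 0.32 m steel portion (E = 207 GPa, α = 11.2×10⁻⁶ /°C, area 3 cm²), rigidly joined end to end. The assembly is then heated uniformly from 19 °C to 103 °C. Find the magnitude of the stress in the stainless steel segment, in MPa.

σ ≈ 358 MPa (compressive)

Free thermal expansion of the whole bar: Σ αᵢΔT Lᵢ = 12.6×10⁻⁶×84×370 + 17.4×10⁻⁶×84×525 + 11.2×10⁻⁶×84×320 = 1.46 mm.
Since the ends are fixed, an axial force P builds up, equal in every segment, with P · Σ Lᵢ/(AᵢEᵢ) = δ_free.
The series flexibility is Σ Lᵢ/(AᵢEᵢ) = 370/(1275×201×10³) + 525/(220×200×10³) + 320/(300×207×10³) = 1.853×10⁻⁵ mm/N.
P = 1.46 / 1.853×10⁻⁵ = 78800 N = 78.8 kN, compressive.
σ_{stainless steel} = P / A = 78800 / 220 = 358.2 MPa.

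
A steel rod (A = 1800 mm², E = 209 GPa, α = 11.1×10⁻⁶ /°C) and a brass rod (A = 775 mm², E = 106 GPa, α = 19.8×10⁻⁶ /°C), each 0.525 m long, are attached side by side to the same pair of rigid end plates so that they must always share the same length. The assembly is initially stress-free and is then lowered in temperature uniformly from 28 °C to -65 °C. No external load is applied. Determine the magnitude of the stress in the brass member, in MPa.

Equilibrium of a rigid end plate with no external load gives equal and opposite internal forces ±P in the two members. Since α_{brass} > α_{steel}, cooling drives the brass into tension and the steel into compression.
Equating the net (thermal + elastic) strains gives |α₁ − α₂|·ΔT = P·[1/(A₁E₁) + 1/(A₂E₂)].
|α₁ − α₂|·ΔT = 8.7×10⁻⁶ × 93 = 0.0008091.
1/(A₁E₁) + 1/(A₂E₂) = 1/(1800×209×10³) + 1/(775×106×10³) = 1.483×10⁻⁸ N⁻¹.
So P = 0.0008091 / 1.483×10⁻⁸ = 54.55 kN.
σ_{brass} = P/A₂ = 54550/775 = 70.39 MPa, tensile.

σ ≈ 70.4 MPa (tensile)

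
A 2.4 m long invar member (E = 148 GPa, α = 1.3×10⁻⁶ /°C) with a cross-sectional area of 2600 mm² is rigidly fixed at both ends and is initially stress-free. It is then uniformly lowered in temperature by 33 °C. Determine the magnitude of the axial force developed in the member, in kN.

The ends cannot move, so σ = EαΔT = 148×10³ × 1.3×10⁻⁶ × 33 = 6.349 MPa.
Axial force P = σA = 6.349 × 2600 = 16510 N = 16.51 kN, tensile.

P ≈ 16.5 kN (tensile)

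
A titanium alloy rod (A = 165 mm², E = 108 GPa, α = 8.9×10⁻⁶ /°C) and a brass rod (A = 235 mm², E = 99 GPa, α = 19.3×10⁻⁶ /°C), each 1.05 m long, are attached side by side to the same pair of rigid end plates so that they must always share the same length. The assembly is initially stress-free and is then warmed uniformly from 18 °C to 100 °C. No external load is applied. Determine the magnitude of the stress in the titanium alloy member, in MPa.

The brass has the larger α, so on heating it would change length more than the titanium alloy if both were free. The rigid plates force a common final length, so the brass is put into compression and the titanium alloy into tension, with equal and opposite forces P (no external load).
Setting the final lengths equal and cancelling L: (α₁ − α₂)ΔT = P/(A₁E₁) + P/(A₂E₂).
|α₁ − α₂|·ΔT = 10.4×10⁻⁶ × 82 = 0.0008528.
1/(A₁E₁) + 1/(A₂E₂) = 1/(165×108×10³) + 1/(235×99×10³) = 9.91×10⁻⁸ N⁻¹.
So P = 0.0008528 / 9.91×10⁻⁸ = 8.605 kN.
σ_{titanium alloy} = P/A₁ = 8605/165 = 52.15 MPa, tensile.

σ ≈ 52.2 MPa (tensile)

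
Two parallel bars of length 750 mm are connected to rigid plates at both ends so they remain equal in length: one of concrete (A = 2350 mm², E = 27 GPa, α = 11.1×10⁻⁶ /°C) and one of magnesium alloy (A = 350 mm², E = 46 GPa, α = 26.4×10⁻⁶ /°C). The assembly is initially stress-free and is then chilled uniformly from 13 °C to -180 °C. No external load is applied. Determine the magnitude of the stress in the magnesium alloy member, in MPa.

σ ≈ 108 MPa (tensile)

The magnesium alloy has the larger α, so on cooling it would change length more than the concrete if both were free. The rigid plates force a common final length, so the magnesium alloy is put into tension and the concrete into compression, with equal and opposite forces P (no external load).
Equating the net (thermal + elastic) strains gives |α₁ − α₂|·ΔT = P·[1/(A₁E₁) + 1/(A₂E₂)].
|α₁ − α₂|·ΔT = 15.3×10⁻⁶ × 193 = 0.002953.
1/(A₁E₁) + 1/(A₂E₂) = 1/(2350×27×10³) + 1/(350×46×10³) = 7.787×10⁻⁸ N⁻¹.
P = 0.002953 / 7.787×10⁻⁸ = 37920 N = 37.92 kN.
σ_{magnesium alloy} = P/A₂ = 37920/350 = 108.3 MPa, tensile.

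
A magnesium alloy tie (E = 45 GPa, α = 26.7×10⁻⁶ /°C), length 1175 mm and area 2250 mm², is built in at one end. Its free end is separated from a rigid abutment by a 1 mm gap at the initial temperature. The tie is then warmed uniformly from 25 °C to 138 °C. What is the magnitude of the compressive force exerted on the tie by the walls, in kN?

P ≈ 219 kN

Unrestrained expansion: δ_free = αΔT L = 26.7×10⁻⁶ × 113 × 1175 = 3.545 mm.
After closing the 1 mm clearance, 3.545 − 1 = 2.545 mm of expansion remains to be suppressed by the wall.
That suppressed elongation corresponds to σ = E·Δ/L = 45×10³ × 2.545/1175 = 97.47 MPa.
P = σA = 97.47 × 2250 = 219.3 kN.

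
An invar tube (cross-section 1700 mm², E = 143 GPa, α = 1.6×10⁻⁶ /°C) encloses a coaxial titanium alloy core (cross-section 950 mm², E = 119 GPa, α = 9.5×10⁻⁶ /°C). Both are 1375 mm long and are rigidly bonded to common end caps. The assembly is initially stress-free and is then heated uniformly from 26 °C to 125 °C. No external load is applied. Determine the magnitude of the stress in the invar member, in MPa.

The titanium alloy has the larger α, so on heating it would change length more than the invar if both were free. The rigid plates force a common final length, so the titanium alloy is put into compression and the invar into tension, with equal and opposite forces P (no external load).
Equating the net (thermal + elastic) strains gives |α₁ − α₂|·ΔT = P·[1/(A₁E₁) + 1/(A₂E₂)].
|α₁ − α₂|·ΔT = 7.9×10⁻⁶ × 99 = 0.0007821.
1/(A₁E₁) + 1/(A₂E₂) = 1/(1700×143×10³) + 1/(950×119×10³) = 1.296×10⁻⁸ N⁻¹.
P = 0.0007821 / 1.296×10⁻⁸ = 60350 N = 60.35 kN.
σ_{invar} = P/A₁ = 60350/1700 = 35.5 MPa, tensile.

σ ≈ 35.5 MPa (tensile)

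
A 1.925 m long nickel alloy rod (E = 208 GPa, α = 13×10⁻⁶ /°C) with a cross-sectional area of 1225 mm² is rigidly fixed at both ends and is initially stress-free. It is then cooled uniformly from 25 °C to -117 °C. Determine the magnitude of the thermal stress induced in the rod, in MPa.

The supports are rigid, so the total axial strain is zero. The restrained thermal strain is ε = αΔT = 13×10⁻⁶ × 142 = 1846×10⁻⁶.
σ = EαΔT = 208×10³ × 13×10⁻⁶ × 142 = 384 MPa (tensile; the rod is trying to contract).

σ ≈ 384 MPa (tensile)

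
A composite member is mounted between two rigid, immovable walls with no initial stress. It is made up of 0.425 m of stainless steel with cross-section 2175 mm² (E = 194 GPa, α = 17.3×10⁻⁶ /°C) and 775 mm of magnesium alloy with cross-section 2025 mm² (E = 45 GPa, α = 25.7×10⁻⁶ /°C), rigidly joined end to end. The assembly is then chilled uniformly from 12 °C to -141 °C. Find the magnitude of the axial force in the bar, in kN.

Free thermal contraction of the whole bar: Σ αᵢΔT Lᵢ = 17.3×10⁻⁶×153×425 + 25.7×10⁻⁶×153×775 = 4.172 mm.
The walls prevent any net length change, so an axial force P (same in every segment) develops. Compatibility: P · Σ Lᵢ/(AᵢEᵢ) = δ_free.
Σ Lᵢ/(AᵢEᵢ) = 425/(2175×194×10³) + 775/(2025×45×10³) = 9.512×10⁻⁶ mm/N.
So P = 4.172 / 9.512×10⁻⁶ = 438.6 kN, tensile.

P ≈ 439 kN (tensile)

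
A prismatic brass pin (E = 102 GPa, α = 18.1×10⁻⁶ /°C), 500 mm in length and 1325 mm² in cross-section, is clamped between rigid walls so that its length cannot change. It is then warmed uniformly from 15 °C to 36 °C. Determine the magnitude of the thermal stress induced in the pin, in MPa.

σ ≈ 38.8 MPa (compressive)

Because both ends are immovable the net strain is zero, and the suppressed thermal strain is αΔT = 18.1×10⁻⁶ × 21 = 380.1×10⁻⁶.
σ = EαΔT = 102×10³ × 18.1×10⁻⁶ × 21 = 38.77 MPa (compressive; the pin is trying to expand).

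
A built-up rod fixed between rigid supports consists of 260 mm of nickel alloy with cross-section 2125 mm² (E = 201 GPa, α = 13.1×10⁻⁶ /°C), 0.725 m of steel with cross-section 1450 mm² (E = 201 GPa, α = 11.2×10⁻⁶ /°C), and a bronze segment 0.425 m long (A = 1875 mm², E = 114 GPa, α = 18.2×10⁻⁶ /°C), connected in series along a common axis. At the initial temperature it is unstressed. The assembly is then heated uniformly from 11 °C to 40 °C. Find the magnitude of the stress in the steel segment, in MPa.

Free thermal expansion of the whole bar: Σ αᵢΔT Lᵢ = 13.1×10⁻⁶×29×260 + 11.2×10⁻⁶×29×725 + 18.2×10⁻⁶×29×425 = 0.5586 mm.
The rigid supports impose zero overall length change; the single axial force P common to all segments must satisfy P Σ Lᵢ/(AᵢEᵢ) = δ_free.
Σ Lᵢ/(AᵢEᵢ) = 260/(2125×201×10³) + 725/(1450×201×10³) + 425/(1875×114×10³) = 5.085×10⁻⁶ mm/N.
So P = 0.5586 / 5.085×10⁻⁶ = 109.9 kN, compressive.
σ_{steel} = P / A = 109900 / 1450 = 75.76 MPa.

σ ≈ 75.8 MPa (compressive)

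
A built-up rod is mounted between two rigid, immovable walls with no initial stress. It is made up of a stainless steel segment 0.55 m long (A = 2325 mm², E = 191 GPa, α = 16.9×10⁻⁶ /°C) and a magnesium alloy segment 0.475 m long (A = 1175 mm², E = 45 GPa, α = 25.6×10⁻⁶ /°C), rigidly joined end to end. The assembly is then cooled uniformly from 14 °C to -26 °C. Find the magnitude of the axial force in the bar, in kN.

P ≈ 84 kN (tensile)

Free thermal contraction of the whole bar: Σ αᵢΔT Lᵢ = 16.9×10⁻⁶×40×550 + 25.6×10⁻⁶×40×475 = 0.8582 mm.
The walls prevent any net length change, so an axial force P (same in every segment) develops. Compatibility: P · Σ Lᵢ/(AᵢEᵢ) = δ_free.
The series flexibility is Σ Lᵢ/(AᵢEᵢ) = 550/(2325×191×10³) + 475/(1175×45×10³) = 1.022×10⁻⁵ mm/N.
So P = 0.8582 / 1.022×10⁻⁵ = 83.96 kN, tensile.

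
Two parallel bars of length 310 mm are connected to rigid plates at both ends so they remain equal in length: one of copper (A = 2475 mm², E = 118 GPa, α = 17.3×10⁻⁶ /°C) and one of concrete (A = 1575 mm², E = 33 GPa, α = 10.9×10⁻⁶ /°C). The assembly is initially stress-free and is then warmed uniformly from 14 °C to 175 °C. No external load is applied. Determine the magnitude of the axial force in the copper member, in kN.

Equilibrium of a rigid end plate with no external load gives equal and opposite internal forces ±P in the two members. Since α_{copper} > α_{concrete}, heating drives the copper into compression and the concrete into tension.
Compatibility of the two members (thermal + elastic change equal): (α₁ − α₂)ΔT = P·[1/(A₁E₁) + 1/(A₂E₂)].
|α₁ − α₂|·ΔT = 6.4×10⁻⁶ × 161 = 0.00103.
1/(A₁E₁) + 1/(A₂E₂) = 1/(2475×118×10³) + 1/(1575×33×10³) = 2.266×10⁻⁸ N⁻¹.
P = 0.00103 / 2.266×10⁻⁸ = 45460 N = 45.46 kN.

P ≈ 45.5 kN (compressive in the copper)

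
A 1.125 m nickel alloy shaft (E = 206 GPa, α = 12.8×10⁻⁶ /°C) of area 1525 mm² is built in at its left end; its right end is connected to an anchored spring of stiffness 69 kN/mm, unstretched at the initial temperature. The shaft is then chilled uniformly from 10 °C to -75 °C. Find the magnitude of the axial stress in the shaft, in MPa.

Free thermal contraction: δ_free = αΔT L = 12.8×10⁻⁶ × 85 × 1125 = 1.224 mm.
Let P be the tensile force in the spring. The shaft extends elastically by PL/(AE) and the spring stretches by P/k; together these equal δ_free.
P [ L/(AE) + 1/k ] = δ_free → P [ 1125/(1525×206×10³) + 1/(69×10³) ] = 1.224.
P = 1.224 / 1.807×10⁻⁵ = 67720 N.
σ = P/A = 67720/1525 = 44.41 MPa.

σ ≈ 44.4 MPa (tensile)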